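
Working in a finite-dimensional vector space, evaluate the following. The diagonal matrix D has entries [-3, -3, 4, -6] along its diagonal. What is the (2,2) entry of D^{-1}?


For a diagonal matrix, the inverse has entries (D^{-1})_{ii} = 1/d_{ii}.
The diagonal entries are: d_{11} = -3, d_{22} = -3, d_{33} = 4, d_{44} = -6
We need (D^{-1})_{22} = 1/d_{22} = 1/-3 = -1/3

-1/3


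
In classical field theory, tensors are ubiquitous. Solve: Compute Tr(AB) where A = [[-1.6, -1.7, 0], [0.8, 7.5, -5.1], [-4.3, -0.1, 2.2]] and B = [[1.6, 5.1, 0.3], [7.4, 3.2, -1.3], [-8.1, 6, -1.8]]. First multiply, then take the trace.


Tr(AB) = sum_i (AB)_{ii} where (AB)_{ii} = sum_k A_{ik} B_{ki}.
(AB)_{11} = -1.6*1.6 + -1.7*7.4 + 0*-8.1 = -15.14
(AB)_{22} = 0.8*5.1 + 7.5*3.2 + -5.1*6 = -2.52
(AB)_{33} = -4.3*0.3 + -0.1*-1.3 + 2.2*-1.8 = -5.12
Tr(AB) = -15.14 + -2.52 + -5.12 = -22.78

-22.78


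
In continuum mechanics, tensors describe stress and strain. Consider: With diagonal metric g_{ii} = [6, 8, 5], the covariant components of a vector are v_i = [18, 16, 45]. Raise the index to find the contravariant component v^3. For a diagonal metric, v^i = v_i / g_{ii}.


To raise an index with a diagonal metric: v^i = v_i / g_{ii}.
For index 3: v_3 = 45, g_{33} = 5
v^3 = 45 / 5 = 9

9


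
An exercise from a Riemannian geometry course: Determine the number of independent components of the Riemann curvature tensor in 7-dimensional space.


The Riemann tensor in d dimensions has d^2(d^2 - 1)/12 independent components.
d = 7, so d^2 = 49
d^2 - 1 = 48
d^2(d^2 - 1) = 49 * 48 = 2352
Divide by 12: 2352 / 12 = 196

196


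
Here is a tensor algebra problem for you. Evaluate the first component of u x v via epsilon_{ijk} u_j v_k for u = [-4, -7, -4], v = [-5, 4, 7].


(u x v)_1 = sum_{j,k} epsilon_{1jk} u_j v_k. Only permutations of (1,2,3) contribute; the two non-zero terms are:
eps_{123} u_2 v_3 = 1 * -7 * 7 = -49
eps_{132} u_3 v_2 = -1 * -4 * 4 = 16
(u x v)_1 = -33

-33


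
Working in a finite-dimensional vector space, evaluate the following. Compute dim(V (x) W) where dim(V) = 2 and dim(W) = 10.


The dimension of a tensor product is the product of dimensions.
dim(V) = 2, dim(W) = 10
dim(V (x) W) = 2 * 10 = 20

20


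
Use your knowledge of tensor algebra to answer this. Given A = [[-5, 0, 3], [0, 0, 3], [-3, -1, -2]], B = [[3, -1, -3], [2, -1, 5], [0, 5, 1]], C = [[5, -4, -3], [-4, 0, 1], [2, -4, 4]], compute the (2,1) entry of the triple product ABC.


(ABC)_{21} = sum_m (AB)_{2m} C_{m1}. First compute row 2 of AB.
(AB)_{21} = 0*3 + 0*2 + 3*0 = 0
(AB)_{22} = 0*-1 + 0*-1 + 3*5 = 15
(AB)_{23} = 0*-3 + 0*5 + 3*1 = 3
Now contract with column 1 of C:
(AB)_{21} * C_{11} = 0 * 5 = 0
(AB)_{22} * C_{21} = 15 * -4 = -60
(AB)_{23} * C_{31} = 3 * 2 = 6
(ABC)_{21} = 0 + -60 + 6 = -54

-54


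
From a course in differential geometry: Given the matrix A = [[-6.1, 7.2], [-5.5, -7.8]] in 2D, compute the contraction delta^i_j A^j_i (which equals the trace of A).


The contraction (trace) of a rank-2 tensor is the sum of its diagonal elements.
Diagonal entries: A[1,1] = -6.1, A[2,2] = -7.8
Tr(A) = -6.1 + -7.8 = -13.9

-13.9


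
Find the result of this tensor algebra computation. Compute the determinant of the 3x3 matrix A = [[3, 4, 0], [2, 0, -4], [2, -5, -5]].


Expanding along the first row, det(A) = a11*M_11 - a12*M_12 + a13*M_13, where M_1j is the (1,j) minor.
Minor M_11 = 0*-5 - -4*-5 = -20
Minor M_12 = 2*-5 - -4*2 = -2
Minor M_13 = 2*-5 - 0*2 = -10
det = 3*(-20) - 4*(-2) + 0*(-10)
    = -60 - -8 + 0
    = -52

-52


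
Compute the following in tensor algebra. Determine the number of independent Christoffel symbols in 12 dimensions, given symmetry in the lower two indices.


Christoffel symbols Gamma^k_{ij} are symmetric in i,j, so there are d * d(d+1)/2 independent symbols.
d = 12
d(d+1)/2 = 12 * 13 / 2 = 78
Total = 12 * 78 = 936

936


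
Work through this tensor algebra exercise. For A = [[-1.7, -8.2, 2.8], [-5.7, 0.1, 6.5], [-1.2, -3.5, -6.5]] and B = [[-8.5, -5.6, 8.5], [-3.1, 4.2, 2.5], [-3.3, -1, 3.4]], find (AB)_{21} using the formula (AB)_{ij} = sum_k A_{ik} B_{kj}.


(AB)_{ij} = sum_k A_{ik} B_{kj}.
For i=2, j=1:
A_{21} * B_{11} = -5.7 * -8.5 = 48.45
A_{22} * B_{21} = 0.1 * -3.1 = -0.31
A_{23} * B_{31} = 6.5 * -3.3 = -21.45
Sum = 48.45 + -0.31 + -21.45 = 26.69

26.69


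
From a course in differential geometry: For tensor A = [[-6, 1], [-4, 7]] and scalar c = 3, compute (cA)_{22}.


Scalar multiplication: (cA)_{ij} = c * A_{ij}.
c = 3
A_{22} = 7
(cA)_{22} = 3 * 7 = 21

21


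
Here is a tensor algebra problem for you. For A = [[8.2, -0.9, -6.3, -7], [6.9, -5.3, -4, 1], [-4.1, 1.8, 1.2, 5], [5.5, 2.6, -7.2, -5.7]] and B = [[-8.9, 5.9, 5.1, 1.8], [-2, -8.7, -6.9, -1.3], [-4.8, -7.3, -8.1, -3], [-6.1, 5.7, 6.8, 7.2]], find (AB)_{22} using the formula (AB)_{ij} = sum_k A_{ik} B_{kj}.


(AB)_{ij} = sum_k A_{ik} B_{kj}.
For i=2, j=2:
A_{21} * B_{12} = 6.9 * 5.9 = 40.71
A_{22} * B_{22} = -5.3 * -8.7 = 46.11
A_{23} * B_{32} = -4 * -7.3 = 29.2
A_{24} * B_{42} = 1 * 5.7 = 5.7
Sum = 40.71 + 46.11 + 29.2 + 5.7 = 121.72

121.72


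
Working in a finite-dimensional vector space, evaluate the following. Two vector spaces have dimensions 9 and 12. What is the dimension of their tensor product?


The dimension of a tensor product is the product of dimensions.
dim(V) = 9, dim(W) = 12
dim(V (x) W) = 9 * 12 = 108

108


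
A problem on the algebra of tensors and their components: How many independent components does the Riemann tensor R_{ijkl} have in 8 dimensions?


The Riemann tensor in d dimensions has d^2(d^2 - 1)/12 independent components.
d = 8, so d^2 = 64
d^2 - 1 = 63
d^2(d^2 - 1) = 64 * 63 = 4032
Divide by 12: 4032 / 12 = 336

336


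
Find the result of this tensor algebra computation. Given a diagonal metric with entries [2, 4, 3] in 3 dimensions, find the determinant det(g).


For a diagonal metric, the determinant is the product of diagonal entries.
Diagonal entries: 2, 4, 3
det(g) = 2 * 4 * 3 = 24

24


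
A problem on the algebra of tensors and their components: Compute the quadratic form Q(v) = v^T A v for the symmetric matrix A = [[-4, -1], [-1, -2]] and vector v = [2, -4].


First compute Av:
(Av)_1 = -4*2 + -1*-4 = -4
(Av)_2 = -1*2 + -2*-4 = 6
Av = [-4, 6]
Then v^T (Av) = 2*-4 + -4*6
= -8 + -24 = -32

-32


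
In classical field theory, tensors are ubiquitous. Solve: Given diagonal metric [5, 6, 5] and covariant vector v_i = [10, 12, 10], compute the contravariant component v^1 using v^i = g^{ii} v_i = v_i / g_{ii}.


To raise an index with a diagonal metric: v^i = v_i / g_{ii}.
For index 1: v_1 = 10, g_{11} = 5
v^1 = 10 / 5 = 2

2


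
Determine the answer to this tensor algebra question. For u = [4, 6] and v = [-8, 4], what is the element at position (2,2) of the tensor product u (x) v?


The outer product entry T_{ij} = u_i * v_j.
We need i=2, j=2.
u_2 = 6, v_2 = 4
T_{2,2} = 6 * 4 = 24

24


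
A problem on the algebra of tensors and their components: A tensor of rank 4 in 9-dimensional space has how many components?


The number of components of a rank-r tensor in d dimensions is d^r.
Here d = 9 and r = 4.
9^4 = 6561

6561


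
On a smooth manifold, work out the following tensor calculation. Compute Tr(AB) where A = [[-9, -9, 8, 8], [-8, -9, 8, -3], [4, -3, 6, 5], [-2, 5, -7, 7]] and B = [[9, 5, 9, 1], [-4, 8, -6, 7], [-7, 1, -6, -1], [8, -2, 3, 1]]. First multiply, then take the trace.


Tr(AB) = sum_i (AB)_{ii} where (AB)_{ii} = sum_k A_{ik} B_{ki}.
(AB)_{11} = -9*9 + -9*-4 + 8*-7 + 8*8 = -37
(AB)_{22} = -8*5 + -9*8 + 8*1 + -3*-2 = -98
(AB)_{33} = 4*9 + -3*-6 + 6*-6 + 5*3 = 33
(AB)_{44} = -2*1 + 5*7 + -7*-1 + 7*1 = 47
Tr(AB) = -37 + -98 + 33 + 47 = -55

-55


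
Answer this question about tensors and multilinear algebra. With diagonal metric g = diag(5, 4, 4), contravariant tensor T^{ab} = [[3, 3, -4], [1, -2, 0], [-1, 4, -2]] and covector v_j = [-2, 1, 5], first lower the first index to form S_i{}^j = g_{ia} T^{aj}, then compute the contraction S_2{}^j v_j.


Step 1: lower the first index. For a diagonal metric, g_{ia} T^{aj} = g_{ii} T^{ij} (no sum on i).
g_{22} = 4
S_2{}^1 = 4 * T^{21} = 4 * 1 = 4
S_2{}^2 = 4 * T^{22} = 4 * -2 = -8
S_2{}^3 = 4 * T^{23} = 4 * 0 = 0
Step 2: contract S_2{}^j with v_j.
S_2{}^1 * v_1 = 4 * -2 = -8
S_2{}^2 * v_2 = -8 * 1 = -8
S_2{}^3 * v_3 = 0 * 5 = 0
Result = -8 + -8 + 0 = -16

-16


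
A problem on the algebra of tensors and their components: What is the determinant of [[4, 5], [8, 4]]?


For a 2x2 matrix [[a, b], [c, d]], det = a*d - b*c.
a = 4, b = 5, c = 8, d = 4
a*d = 4 * 4 = 16
b*c = 5 * 8 = 40
det = 16 - 40 = -24

-24


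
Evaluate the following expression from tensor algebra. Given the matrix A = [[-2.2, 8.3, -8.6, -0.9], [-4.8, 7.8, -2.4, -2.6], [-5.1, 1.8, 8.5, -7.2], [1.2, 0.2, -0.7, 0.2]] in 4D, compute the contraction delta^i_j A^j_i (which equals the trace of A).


The contraction (trace) of a rank-2 tensor is the sum of its diagonal elements.
Diagonal entries: A[1,1] = -2.2, A[2,2] = 7.8, A[3,3] = 8.5, A[4,4] = 0.2
Tr(A) = -2.2 + 7.8 + 8.5 + 0.2 = 14.3

14.3


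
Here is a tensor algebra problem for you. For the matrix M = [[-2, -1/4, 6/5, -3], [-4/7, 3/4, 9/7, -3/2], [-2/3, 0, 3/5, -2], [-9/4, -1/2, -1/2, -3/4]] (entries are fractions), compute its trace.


The trace is the sum of diagonal entries.
Diagonal: M[1,1] = -2, M[2,2] = 3/4, M[3,3] = 3/5, M[4,4] = -3/4
Tr(M) = -2 + 3/4 + 3/5 + -3/4
Computing step by step:
After adding M[1,1]: -2
After adding M[2,2]: -5/4
After adding M[3,3]: -13/20
After adding M[4,4]: -7/5
Tr(M) = -7/5

-7/5


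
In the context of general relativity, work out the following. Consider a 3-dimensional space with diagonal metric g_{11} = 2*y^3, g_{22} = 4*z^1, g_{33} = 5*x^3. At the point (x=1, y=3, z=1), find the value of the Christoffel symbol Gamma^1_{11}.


For a diagonal metric, Gamma^k_{ij} = (1/2) g^{kk} (dg_{ik}/dx_j + dg_{jk}/dx_i - dg_{ij}/dx_k).
The metric is diagonal, so g_{ab} = 0 for a != b.
At the given point: g_{11} = 54, g_{22} = 4, g_{33} = 5
g^{11} = 1/54
dg_{11}/dx_1 = dg_{11}/dx_1 = 0
dg_{11}/dx_1 = dg_{11}/dx_1 = 0
dg_{11}/dx_1 = dg_{11}/dx_1 = 0
Numerator = 0 + 0 - 0 = 0
Gamma^1_{11} = 0 / (2 * 54) = 0

0


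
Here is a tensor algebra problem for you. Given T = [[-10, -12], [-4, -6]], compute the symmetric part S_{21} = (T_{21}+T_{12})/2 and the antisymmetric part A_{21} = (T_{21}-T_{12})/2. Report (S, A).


T_{21} = -4
T_{12} = -12
S_{21} = (-4 + -12)/2 = -16/2 = -8
A_{21} = (-4 - -12)/2 = 8/2 = 4
Check: S + A = -8 + 4 = -4 = T_{21}.

(-8, 4)


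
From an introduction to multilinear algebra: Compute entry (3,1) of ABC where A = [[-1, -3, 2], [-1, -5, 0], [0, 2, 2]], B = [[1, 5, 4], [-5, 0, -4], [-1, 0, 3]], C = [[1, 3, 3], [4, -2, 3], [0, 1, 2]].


(ABC)_{31} = sum_m (AB)_{3m} C_{m1}. First compute row 3 of AB.
(AB)_{31} = 0*1 + 2*-5 + 2*-1 = -12
(AB)_{32} = 0*5 + 2*0 + 2*0 = 0
(AB)_{33} = 0*4 + 2*-4 + 2*3 = -2
Now contract with column 1 of C:
(AB)_{31} * C_{11} = -12 * 1 = -12
(AB)_{32} * C_{21} = 0 * 4 = 0
(AB)_{33} * C_{31} = -2 * 0 = 0
(ABC)_{31} = -12 + 0 + 0 = -12

-12


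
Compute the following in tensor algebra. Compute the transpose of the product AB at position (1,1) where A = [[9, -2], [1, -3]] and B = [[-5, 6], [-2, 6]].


(AB)^T_{ij} = (AB)_{ji} = sum_k A_{jk} B_{ki}.
For i=1, j=1 we need (AB)_{11}:
A_{11} * B_{11} = 9 * -5 = -45
A_{12} * B_{21} = -2 * -2 = 4
Sum = -45 + 4 = -41

-41


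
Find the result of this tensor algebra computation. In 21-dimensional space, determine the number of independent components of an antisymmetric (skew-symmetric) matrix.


An antisymmetric rank-2 tensor satisfies A_{ij} = -A_{ji}, so diagonal entries are zero.
The independent components are the upper-triangular entries: C(n, 2) = n(n-1)/2.
n = 21
C(21, 2) = 21 * 20 / 2 = 420 / 2 = 210

210


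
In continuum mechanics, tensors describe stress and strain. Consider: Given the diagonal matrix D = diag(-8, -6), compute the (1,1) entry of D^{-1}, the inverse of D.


For a diagonal matrix, the inverse has entries (D^{-1})_{ii} = 1/d_{ii}.
The diagonal entries are: d_{11} = -8, d_{22} = -6
We need (D^{-1})_{11} = 1/d_{11} = 1/-8 = -1/8

-1/8


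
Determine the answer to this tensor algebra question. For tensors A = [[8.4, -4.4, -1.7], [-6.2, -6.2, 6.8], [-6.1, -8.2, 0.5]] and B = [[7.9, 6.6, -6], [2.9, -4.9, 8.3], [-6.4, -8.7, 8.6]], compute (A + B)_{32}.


Tensor addition is component-wise: (A + B)_{ij} = A_{ij} + B_{ij}.
A_{32} = -8.2
B_{32} = -8.7
(A + B)_{32} = -8.2 + -8.7 = -16.9

-16.9


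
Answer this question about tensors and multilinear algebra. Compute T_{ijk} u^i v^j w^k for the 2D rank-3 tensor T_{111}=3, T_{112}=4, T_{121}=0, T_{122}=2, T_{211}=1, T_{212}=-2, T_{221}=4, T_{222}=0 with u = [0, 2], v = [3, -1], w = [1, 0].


S = sum over i,j,k of T_{ijk} u_i v_j w_k. Expanding all 8 terms:
T_{111}*u_1*v_1*w_1 = 3*0*3*1 = 0  (running total: 0)
T_{112}*u_1*v_1*w_2 = 4*0*3*0 = 0  (running total: 0)
T_{121}*u_1*v_2*w_1 = 0*0*-1*1 = 0  (running total: 0)
T_{122}*u_1*v_2*w_2 = 2*0*-1*0 = 0  (running total: 0)
T_{211}*u_2*v_1*w_1 = 1*2*3*1 = 6  (running total: 6)
T_{212}*u_2*v_1*w_2 = -2*2*3*0 = 0  (running total: 6)
T_{221}*u_2*v_2*w_1 = 4*2*-1*1 = -8  (running total: -2)
T_{222}*u_2*v_2*w_2 = 0*2*-1*0 = 0  (running total: -2)
S = -2

-2


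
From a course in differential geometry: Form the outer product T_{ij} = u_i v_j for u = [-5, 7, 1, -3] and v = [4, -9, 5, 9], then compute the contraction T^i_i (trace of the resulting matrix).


The outer product gives T_{ij} = u_i v_j.
The trace (contraction) is Tr(T) = sum_i T_{ii} = sum_i u_i v_i.
Diagonal entries:
T_{11} = u_1 * v_1 = -5 * 4 = -20
T_{22} = u_2 * v_2 = 7 * -9 = -63
T_{33} = u_3 * v_3 = 1 * 5 = 5
T_{44} = u_4 * v_4 = -3 * 9 = -27
Tr(T) = -20 + -63 + 5 + -27 = -105

-105


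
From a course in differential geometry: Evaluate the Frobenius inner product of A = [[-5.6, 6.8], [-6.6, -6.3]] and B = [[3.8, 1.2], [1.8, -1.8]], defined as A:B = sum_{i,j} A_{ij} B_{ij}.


A:B = sum over all i,j of A_{ij} * B_{ij}.
Row 1: -5.6*3.8=-21.28, 6.8*1.2=8.16 => row sum = -13.12
Row 2: -6.6*1.8=-11.88, -6.3*-1.8=11.34 => row sum = -0.54
Total = -13.12 + -0.54 = -13.66

-13.66


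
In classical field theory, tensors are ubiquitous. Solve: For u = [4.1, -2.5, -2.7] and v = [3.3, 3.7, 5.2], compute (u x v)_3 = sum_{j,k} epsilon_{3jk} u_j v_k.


(u x v)_3 = sum_{j,k} epsilon_{3jk} u_j v_k. Only permutations of (1,2,3) contribute; the two non-zero terms are:
eps_{312} u_1 v_2 = 1 * 4.1 * 3.7 = 15.17
eps_{321} u_2 v_1 = -1 * -2.5 * 3.3 = 8.25
(u x v)_3 = 23.42

23.42


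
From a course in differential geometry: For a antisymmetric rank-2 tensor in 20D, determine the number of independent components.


A antisymmetric rank-2 tensor in d dimensions has d(d-1)/2 independent components.
d = 20
d(d-1)/2 = 20 * 19 / 2 = 380 / 2 = 190

190


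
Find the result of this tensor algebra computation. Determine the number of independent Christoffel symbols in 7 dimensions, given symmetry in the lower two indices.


Christoffel symbols Gamma^k_{ij} are symmetric in i,j, so there are d * d(d+1)/2 independent symbols.
d = 7
d(d+1)/2 = 7 * 8 / 2 = 28
Total = 7 * 28 = 196

196


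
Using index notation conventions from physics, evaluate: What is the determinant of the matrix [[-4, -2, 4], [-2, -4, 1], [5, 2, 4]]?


Expanding along the first row, det(A) = a11*M_11 - a12*M_12 + a13*M_13, where M_1j is the (1,j) minor.
Minor M_11 = -4*4 - 1*2 = -18
Minor M_12 = -2*4 - 1*5 = -13
Minor M_13 = -2*2 - -4*5 = 16
det = -4*(-18) - -2*(-13) + 4*(16)
    = 72 - 26 + 64
    = 110

110


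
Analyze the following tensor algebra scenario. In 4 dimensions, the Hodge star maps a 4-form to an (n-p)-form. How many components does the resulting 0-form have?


The Hodge dual of a p-form on an n-dimensional manifold is an (n-p)-form.
n = 4, p = 4, so dual degree = 4 - 4 = 0
The number of components is C(n, n-p) = C(4, 0) = 1

1


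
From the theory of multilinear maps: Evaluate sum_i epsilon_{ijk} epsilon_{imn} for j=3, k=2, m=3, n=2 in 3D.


Using the identity: epsilon_{ijk} epsilon_{imn} = delta_{jm} delta_{kn} - delta_{jn} delta_{km}.
delta_{33} = 1
delta_{22} = 1
delta_{32} = 0
delta_{23} = 0
Result = 1 * 1 - 0 * 0 = 1 - 0 = 1

1


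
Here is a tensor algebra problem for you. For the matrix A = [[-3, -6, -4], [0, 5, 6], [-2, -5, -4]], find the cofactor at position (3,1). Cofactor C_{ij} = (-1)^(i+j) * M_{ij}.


To find cofactor C_{31}, delete row 3 and column 1.
The resulting 2x2 submatrix is: [[-6, -4], [5, 6]]
Minor M_{31} = -6*6 - -4*5
  = -36 - -20 = -16
Sign = (-1)^(3+1) = (-1)^4 = 1
Cofactor C_{31} = 1 * -16 = -16

-16


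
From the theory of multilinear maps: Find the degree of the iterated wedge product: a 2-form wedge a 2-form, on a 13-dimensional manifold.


The degree of a wedge product is the sum of the degrees of the individual forms.
Degrees: 2, 2
Total degree = 2 + 2 = 4

4


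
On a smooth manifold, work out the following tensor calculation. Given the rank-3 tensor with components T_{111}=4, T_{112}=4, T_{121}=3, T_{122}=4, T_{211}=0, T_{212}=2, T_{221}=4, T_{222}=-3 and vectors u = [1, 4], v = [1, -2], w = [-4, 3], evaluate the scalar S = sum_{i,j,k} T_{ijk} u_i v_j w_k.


S = sum over i,j,k of T_{ijk} u_i v_j w_k. Expanding all 8 terms:
T_{111}*u_1*v_1*w_1 = 4*1*1*-4 = -16  (running total: -16)
T_{112}*u_1*v_1*w_2 = 4*1*1*3 = 12  (running total: -4)
T_{121}*u_1*v_2*w_1 = 3*1*-2*-4 = 24  (running total: 20)
T_{122}*u_1*v_2*w_2 = 4*1*-2*3 = -24  (running total: -4)
T_{211}*u_2*v_1*w_1 = 0*4*1*-4 = 0  (running total: -4)
T_{212}*u_2*v_1*w_2 = 2*4*1*3 = 24  (running total: 20)
T_{221}*u_2*v_2*w_1 = 4*4*-2*-4 = 128  (running total: 148)
T_{222}*u_2*v_2*w_2 = -3*4*-2*3 = 72  (running total: 220)
S = 220

220


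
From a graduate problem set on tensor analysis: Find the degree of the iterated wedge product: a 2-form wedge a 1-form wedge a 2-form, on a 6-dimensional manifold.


The degree of a wedge product is the sum of the degrees of the individual forms.
Degrees: 2, 1, 2
Total degree = 2 + 1 + 2 = 5

5


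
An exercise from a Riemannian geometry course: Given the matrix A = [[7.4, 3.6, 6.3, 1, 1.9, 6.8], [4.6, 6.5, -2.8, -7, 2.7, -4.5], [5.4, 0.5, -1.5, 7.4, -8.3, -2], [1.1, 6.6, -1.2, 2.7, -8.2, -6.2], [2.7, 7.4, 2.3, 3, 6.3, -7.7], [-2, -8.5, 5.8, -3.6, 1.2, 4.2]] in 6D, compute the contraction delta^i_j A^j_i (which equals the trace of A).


The contraction (trace) of a rank-2 tensor is the sum of its diagonal elements.
Diagonal entries: A[1,1] = 7.4, A[2,2] = 6.5, A[3,3] = -1.5, A[4,4] = 2.7, A[5,5] = 6.3, A[6,6] = 4.2
Tr(A) = 7.4 + 6.5 + -1.5 + 2.7 + 6.3 + 4.2 = 25.6

25.6


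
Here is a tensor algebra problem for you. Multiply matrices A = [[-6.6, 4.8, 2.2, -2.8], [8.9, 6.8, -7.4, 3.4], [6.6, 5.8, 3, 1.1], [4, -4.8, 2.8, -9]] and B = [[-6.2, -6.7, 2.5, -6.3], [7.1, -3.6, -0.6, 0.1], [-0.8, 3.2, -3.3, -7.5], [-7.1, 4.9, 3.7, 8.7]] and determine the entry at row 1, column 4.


(AB)_{ij} = sum_k A_{ik} B_{kj}.
For i=1, j=4:
A_{11} * B_{14} = -6.6 * -6.3 = 41.58
A_{12} * B_{24} = 4.8 * 0.1 = 0.48
A_{13} * B_{34} = 2.2 * -7.5 = -16.5
A_{14} * B_{44} = -2.8 * 8.7 = -24.36
Sum = 41.58 + 0.48 + -16.5 + -24.36 = 1.2

1.2


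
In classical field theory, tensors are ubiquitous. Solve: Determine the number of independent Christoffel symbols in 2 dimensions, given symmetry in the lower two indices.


Christoffel symbols Gamma^k_{ij} are symmetric in i,j, so there are d * d(d+1)/2 independent symbols.
d = 2
d(d+1)/2 = 2 * 3 / 2 = 3
Total = 2 * 3 = 6

6


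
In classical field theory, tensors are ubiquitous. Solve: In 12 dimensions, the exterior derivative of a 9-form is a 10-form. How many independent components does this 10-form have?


The exterior derivative of a p-form is a (p+1)-form.
Its number of independent components is C(n, p+1).
n = 12, p+1 = 10
C(12, 10) = 66

66


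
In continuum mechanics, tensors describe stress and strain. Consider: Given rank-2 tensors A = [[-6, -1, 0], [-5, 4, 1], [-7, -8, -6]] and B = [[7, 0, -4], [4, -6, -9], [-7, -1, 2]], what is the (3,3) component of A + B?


Tensor addition is component-wise: (A + B)_{ij} = A_{ij} + B_{ij}.
A_{33} = -6
B_{33} = 2
(A + B)_{33} = -6 + 2 = -4

-4


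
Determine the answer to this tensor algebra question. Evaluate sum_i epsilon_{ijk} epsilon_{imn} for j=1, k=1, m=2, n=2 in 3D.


Using the identity: epsilon_{ijk} epsilon_{imn} = delta_{jm} delta_{kn} - delta_{jn} delta_{km}.
delta_{12} = 0
delta_{12} = 0
delta_{12} = 0
delta_{12} = 0
Result = 0 * 0 - 0 * 0 = 0 - 0 = 0

0


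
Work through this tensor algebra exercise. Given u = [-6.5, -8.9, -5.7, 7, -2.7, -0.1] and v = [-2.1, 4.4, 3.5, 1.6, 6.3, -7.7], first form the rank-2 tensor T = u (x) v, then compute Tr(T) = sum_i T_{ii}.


The outer product gives T_{ij} = u_i v_j.
The trace (contraction) is Tr(T) = sum_i T_{ii} = sum_i u_i v_i.
Diagonal entries:
T_{11} = u_1 * v_1 = -6.5 * -2.1 = 13.65
T_{22} = u_2 * v_2 = -8.9 * 4.4 = -39.16
T_{33} = u_3 * v_3 = -5.7 * 3.5 = -19.95
T_{44} = u_4 * v_4 = 7 * 1.6 = 11.2
T_{55} = u_5 * v_5 = -2.7 * 6.3 = -17.01
T_{66} = u_6 * v_6 = -0.1 * -7.7 = 0.77
Tr(T) = 13.65 + -39.16 + -19.95 + 11.2 + -17.01 + 0.77 = -50.5

-50.5


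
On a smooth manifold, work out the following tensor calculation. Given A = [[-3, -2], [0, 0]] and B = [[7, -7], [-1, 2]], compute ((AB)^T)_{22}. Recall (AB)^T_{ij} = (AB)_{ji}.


(AB)^T_{ij} = (AB)_{ji} = sum_k A_{jk} B_{ki}.
For i=2, j=2 we need (AB)_{22}:
A_{21} * B_{12} = 0 * -7 = 0
A_{22} * B_{22} = 0 * 2 = 0
Sum = 0 + 0 = 0

0


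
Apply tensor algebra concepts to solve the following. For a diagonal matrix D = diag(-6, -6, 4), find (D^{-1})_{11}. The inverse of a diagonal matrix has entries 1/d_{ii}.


For a diagonal matrix, the inverse has entries (D^{-1})_{ii} = 1/d_{ii}.
The diagonal entries are: d_{11} = -6, d_{22} = -6, d_{33} = 4
We need (D^{-1})_{11} = 1/d_{11} = 1/-6 = -1/6

-1/6


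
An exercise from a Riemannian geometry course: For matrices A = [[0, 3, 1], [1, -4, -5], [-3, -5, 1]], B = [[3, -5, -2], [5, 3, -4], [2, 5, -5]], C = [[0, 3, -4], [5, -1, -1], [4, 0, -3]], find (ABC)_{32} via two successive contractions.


(ABC)_{32} = sum_m (AB)_{3m} C_{m2}. First compute row 3 of AB.
(AB)_{31} = -3*3 + -5*5 + 1*2 = -32
(AB)_{32} = -3*-5 + -5*3 + 1*5 = 5
(AB)_{33} = -3*-2 + -5*-4 + 1*-5 = 21
Now contract with column 2 of C:
(AB)_{31} * C_{12} = -32 * 3 = -96
(AB)_{32} * C_{22} = 5 * -1 = -5
(AB)_{33} * C_{32} = 21 * 0 = 0
(ABC)_{32} = -96 + -5 + 0 = -101

-101


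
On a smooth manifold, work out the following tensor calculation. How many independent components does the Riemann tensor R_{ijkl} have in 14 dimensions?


The Riemann tensor in d dimensions has d^2(d^2 - 1)/12 independent components.
d = 14, so d^2 = 196
d^2 - 1 = 195
d^2(d^2 - 1) = 196 * 195 = 38220
Divide by 12: 38220 / 12 = 3185

3185


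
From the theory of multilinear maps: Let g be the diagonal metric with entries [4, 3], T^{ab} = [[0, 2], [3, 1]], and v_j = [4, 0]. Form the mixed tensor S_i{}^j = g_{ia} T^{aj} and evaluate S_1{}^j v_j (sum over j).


Step 1: lower the first index. For a diagonal metric, g_{ia} T^{aj} = g_{ii} T^{ij} (no sum on i).
g_{11} = 4
S_1{}^1 = 4 * T^{11} = 4 * 0 = 0
S_1{}^2 = 4 * T^{12} = 4 * 2 = 8
Step 2: contract S_1{}^j with v_j.
S_1{}^1 * v_1 = 0 * 4 = 0
S_1{}^2 * v_2 = 8 * 0 = 0
Result = 0 + 0 = 0

0


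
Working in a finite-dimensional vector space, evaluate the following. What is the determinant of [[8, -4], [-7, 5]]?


For a 2x2 matrix [[a, b], [c, d]], det = a*d - b*c.
a = 8, b = -4, c = -7, d = 5
a*d = 8 * 5 = 40
b*c = -4 * -7 = 28
det = 40 - 28 = 12

12


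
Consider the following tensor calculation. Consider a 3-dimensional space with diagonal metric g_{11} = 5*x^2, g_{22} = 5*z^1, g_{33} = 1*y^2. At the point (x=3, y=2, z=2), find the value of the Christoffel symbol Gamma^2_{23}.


For a diagonal metric, Gamma^k_{ij} = (1/2) g^{kk} (dg_{ik}/dx_j + dg_{jk}/dx_i - dg_{ij}/dx_k).
The metric is diagonal, so g_{ab} = 0 for a != b.
At the given point: g_{11} = 45, g_{22} = 10, g_{33} = 4
g^{22} = 1/10
dg_{22}/dx_3 = dg_{22}/dx_3 = 5
dg_{32}/dx_2 = 0 (off-diagonal)
dg_{23}/dx_2 = 0 (off-diagonal)
Numerator = 5 + 0 - 0 = 5
Gamma^2_{23} = 5 / (2 * 10) = 1/4

1/4


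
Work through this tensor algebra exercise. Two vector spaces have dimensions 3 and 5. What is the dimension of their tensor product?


The dimension of a tensor product is the product of dimensions.
dim(V) = 3, dim(W) = 5
dim(V (x) W) = 3 * 5 = 15

15


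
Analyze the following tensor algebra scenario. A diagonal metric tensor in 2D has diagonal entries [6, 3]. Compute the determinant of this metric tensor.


For a diagonal metric, the determinant is the product of diagonal entries.
Diagonal entries: 6, 3
det(g) = 6 * 3 = 18

18


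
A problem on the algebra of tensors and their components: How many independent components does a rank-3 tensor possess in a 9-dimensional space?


The number of components of a rank-r tensor in d dimensions is d^r.
Here d = 9 and r = 3.
9^3 = 729

729


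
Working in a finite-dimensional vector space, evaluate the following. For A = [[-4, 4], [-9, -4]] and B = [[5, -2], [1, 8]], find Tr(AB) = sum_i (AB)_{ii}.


Tr(AB) = sum_i (AB)_{ii} where (AB)_{ii} = sum_k A_{ik} B_{ki}.
(AB)_{11} = -4*5 + 4*1 = -16
(AB)_{22} = -9*-2 + -4*8 = -14
Tr(AB) = -16 + -14 = -30

-30


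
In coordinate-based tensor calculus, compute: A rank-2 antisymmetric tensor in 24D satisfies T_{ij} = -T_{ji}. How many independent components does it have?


An antisymmetric rank-2 tensor satisfies A_{ij} = -A_{ji}, so diagonal entries are zero.
The independent components are the upper-triangular entries: C(n, 2) = n(n-1)/2.
n = 24
C(24, 2) = 24 * 23 / 2 = 552 / 2 = 276

276


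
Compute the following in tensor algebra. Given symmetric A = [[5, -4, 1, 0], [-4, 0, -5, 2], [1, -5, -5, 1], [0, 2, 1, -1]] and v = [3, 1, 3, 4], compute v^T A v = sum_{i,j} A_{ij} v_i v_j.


First compute Av:
(Av)_1 = 5*3 + -4*1 + 1*3 + 0*4 = 14
(Av)_2 = -4*3 + 0*1 + -5*3 + 2*4 = -19
(Av)_3 = 1*3 + -5*1 + -5*3 + 1*4 = -13
(Av)_4 = 0*3 + 2*1 + 1*3 + -1*4 = 1
Av = [14, -19, -13, 1]
Then v^T (Av) = 3*14 + 1*-19 + 3*-13 + 4*1
= 42 + -19 + -39 + 4 = -12

-12


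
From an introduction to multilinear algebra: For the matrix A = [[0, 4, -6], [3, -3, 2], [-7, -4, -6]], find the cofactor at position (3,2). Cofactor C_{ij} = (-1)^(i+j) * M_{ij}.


To find cofactor C_{32}, delete row 3 and column 2.
The resulting 2x2 submatrix is: [[0, -6], [3, 2]]
Minor M_{32} = 0*2 - -6*3
  = 0 - -18 = 18
Sign = (-1)^(3+2) = (-1)^5 = -1
Cofactor C_{32} = -1 * 18 = -18

-18


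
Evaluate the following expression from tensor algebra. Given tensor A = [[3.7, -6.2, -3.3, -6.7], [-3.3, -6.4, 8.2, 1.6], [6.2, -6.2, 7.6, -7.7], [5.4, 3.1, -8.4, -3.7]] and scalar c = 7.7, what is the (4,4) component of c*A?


Scalar multiplication: (cA)_{ij} = c * A_{ij}.
c = 7.7
A_{44} = -3.7
(cA)_{44} = 7.7 * -3.7 = -28.49

-28.49


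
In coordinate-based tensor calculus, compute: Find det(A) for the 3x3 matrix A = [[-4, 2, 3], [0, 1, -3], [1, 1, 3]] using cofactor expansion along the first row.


Expanding along the first row, det(A) = a11*M_11 - a12*M_12 + a13*M_13, where M_1j is the (1,j) minor.
Minor M_11 = 1*3 - -3*1 = 6
Minor M_12 = 0*3 - -3*1 = 3
Minor M_13 = 0*1 - 1*1 = -1
det = -4*(6) - 2*(3) + 3*(-1)
    = -24 - 6 + -3
    = -33

-33


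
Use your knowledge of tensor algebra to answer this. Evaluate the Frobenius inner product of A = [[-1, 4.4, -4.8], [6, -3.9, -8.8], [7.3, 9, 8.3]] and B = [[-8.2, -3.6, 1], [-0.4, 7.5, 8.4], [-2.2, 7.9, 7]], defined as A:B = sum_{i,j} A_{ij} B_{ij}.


A:B = sum over all i,j of A_{ij} * B_{ij}.
Row 1: -1*-8.2=8.2, 4.4*-3.6=-15.84, -4.8*1=-4.8 => row sum = -12.44
Row 2: 6*-0.4=-2.4, -3.9*7.5=-29.25, -8.8*8.4=-73.92 => row sum = -105.57
Row 3: 7.3*-2.2=-16.06, 9*7.9=71.1, 8.3*7=58.1 => row sum = 113.14
Total = -12.44 + -105.57 + 113.14 = -4.87

-4.87


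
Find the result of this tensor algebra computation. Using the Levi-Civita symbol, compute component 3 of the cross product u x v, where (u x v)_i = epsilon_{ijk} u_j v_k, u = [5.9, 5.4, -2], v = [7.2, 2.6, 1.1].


(u x v)_3 = sum_{j,k} epsilon_{3jk} u_j v_k. Only permutations of (1,2,3) contribute; the two non-zero terms are:
eps_{312} u_1 v_2 = 1 * 5.9 * 2.6 = 15.34
eps_{321} u_2 v_1 = -1 * 5.4 * 7.2 = -38.88
(u x v)_3 = -23.54

-23.54


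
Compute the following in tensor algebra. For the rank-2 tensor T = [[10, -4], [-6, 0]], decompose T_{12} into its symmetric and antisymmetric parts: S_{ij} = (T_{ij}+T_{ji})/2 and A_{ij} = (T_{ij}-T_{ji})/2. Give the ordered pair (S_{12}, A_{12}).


T_{12} = -4
T_{21} = -6
S_{12} = (-4 + -6)/2 = -10/2 = -5
A_{12} = (-4 - -6)/2 = 2/2 = 1
Check: S + A = -5 + 1 = -4 = T_{12}.

(-5, 1)


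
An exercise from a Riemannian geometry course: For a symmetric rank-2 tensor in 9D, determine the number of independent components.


A symmetric rank-2 tensor in d dimensions has d(d+1)/2 independent components.
d = 9
d(d+1)/2 = 9 * 10 / 2 = 90 / 2 = 45

45


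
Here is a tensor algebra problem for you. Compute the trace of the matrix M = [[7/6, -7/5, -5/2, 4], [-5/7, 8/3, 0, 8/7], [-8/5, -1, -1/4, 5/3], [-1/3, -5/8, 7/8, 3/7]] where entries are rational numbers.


The trace is the sum of diagonal entries.
Diagonal: M[1,1] = 7/6, M[2,2] = 8/3, M[3,3] = -1/4, M[4,4] = 3/7
Tr(M) = 7/6 + 8/3 + -1/4 + 3/7
Computing step by step:
After adding M[1,1]: 7/6
After adding M[2,2]: 23/6
After adding M[3,3]: 43/12
After adding M[4,4]: 337/84
Tr(M) = 337/84

337/84


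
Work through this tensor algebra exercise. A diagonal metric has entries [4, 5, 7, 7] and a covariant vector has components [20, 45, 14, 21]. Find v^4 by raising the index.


To raise an index with a diagonal metric: v^i = v_i / g_{ii}.
For index 4: v_4 = 21, g_{44} = 7
v^4 = 21 / 7 = 3

3


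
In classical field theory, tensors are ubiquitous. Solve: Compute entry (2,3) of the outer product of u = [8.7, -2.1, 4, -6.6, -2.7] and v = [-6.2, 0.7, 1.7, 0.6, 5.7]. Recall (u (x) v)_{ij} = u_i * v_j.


The outer product entry T_{ij} = u_i * v_j.
We need i=2, j=3.
u_2 = -2.1, v_3 = 1.7
T_{2,3} = -2.1 * 1.7 = -3.57

-3.57


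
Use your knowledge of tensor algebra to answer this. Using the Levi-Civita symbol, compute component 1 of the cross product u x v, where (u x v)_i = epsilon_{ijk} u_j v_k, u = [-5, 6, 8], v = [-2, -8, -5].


(u x v)_1 = sum_{j,k} epsilon_{1jk} u_j v_k. Only permutations of (1,2,3) contribute; the two non-zero terms are:
eps_{123} u_2 v_3 = 1 * 6 * -5 = -30
eps_{132} u_3 v_2 = -1 * 8 * -8 = 64
(u x v)_1 = 34

34


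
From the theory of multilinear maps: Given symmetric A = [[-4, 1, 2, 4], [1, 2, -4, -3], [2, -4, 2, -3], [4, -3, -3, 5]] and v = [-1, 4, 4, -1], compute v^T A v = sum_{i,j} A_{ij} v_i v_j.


First compute Av:
(Av)_1 = -4*-1 + 1*4 + 2*4 + 4*-1 = 12
(Av)_2 = 1*-1 + 2*4 + -4*4 + -3*-1 = -6
(Av)_3 = 2*-1 + -4*4 + 2*4 + -3*-1 = -7
(Av)_4 = 4*-1 + -3*4 + -3*4 + 5*-1 = -33
Av = [12, -6, -7, -33]
Then v^T (Av) = -1*12 + 4*-6 + 4*-7 + -1*-33
= -12 + -24 + -28 + 33 = -31

-31


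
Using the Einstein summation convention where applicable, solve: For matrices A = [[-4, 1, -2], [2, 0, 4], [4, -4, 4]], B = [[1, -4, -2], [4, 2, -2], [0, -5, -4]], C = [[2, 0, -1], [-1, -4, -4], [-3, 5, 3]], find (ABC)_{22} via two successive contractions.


(ABC)_{22} = sum_m (AB)_{2m} C_{m2}. First compute row 2 of AB.
(AB)_{21} = 2*1 + 0*4 + 4*0 = 2
(AB)_{22} = 2*-4 + 0*2 + 4*-5 = -28
(AB)_{23} = 2*-2 + 0*-2 + 4*-4 = -20
Now contract with column 2 of C:
(AB)_{21} * C_{12} = 2 * 0 = 0
(AB)_{22} * C_{22} = -28 * -4 = 112
(AB)_{23} * C_{32} = -20 * 5 = -100
(ABC)_{22} = 0 + 112 + -100 = 12

12


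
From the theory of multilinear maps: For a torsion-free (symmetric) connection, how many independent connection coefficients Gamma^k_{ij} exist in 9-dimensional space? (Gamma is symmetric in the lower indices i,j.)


Christoffel symbols Gamma^k_{ij} are symmetric in i,j, so there are d * d(d+1)/2 independent symbols.
d = 9
d(d+1)/2 = 9 * 10 / 2 = 45
Total = 9 * 45 = 405

405


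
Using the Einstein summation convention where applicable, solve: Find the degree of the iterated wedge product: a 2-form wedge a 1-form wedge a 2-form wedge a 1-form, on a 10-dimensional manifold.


The degree of a wedge product is the sum of the degrees of the individual forms.
Degrees: 2, 1, 2, 1
Total degree = 2 + 1 + 2 + 1 = 6

6


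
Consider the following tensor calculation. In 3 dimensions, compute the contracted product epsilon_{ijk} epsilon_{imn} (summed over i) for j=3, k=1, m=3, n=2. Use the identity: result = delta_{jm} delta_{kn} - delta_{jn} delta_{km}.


Using the identity: epsilon_{ijk} epsilon_{imn} = delta_{jm} delta_{kn} - delta_{jn} delta_{km}.
delta_{33} = 1
delta_{12} = 0
delta_{32} = 0
delta_{13} = 0
Result = 1 * 0 - 0 * 0 = 0 - 0 = 0

0


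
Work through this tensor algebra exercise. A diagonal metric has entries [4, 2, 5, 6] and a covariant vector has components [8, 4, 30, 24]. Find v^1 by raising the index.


To raise an index with a diagonal metric: v^i = v_i / g_{ii}.
For index 1: v_1 = 8, g_{11} = 4
v^1 = 8 / 4 = 2

2


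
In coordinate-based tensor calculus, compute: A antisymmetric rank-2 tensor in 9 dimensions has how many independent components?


A antisymmetric rank-2 tensor in d dimensions has d(d-1)/2 independent components.
d = 9
d(d-1)/2 = 9 * 8 / 2 = 72 / 2 = 36

36


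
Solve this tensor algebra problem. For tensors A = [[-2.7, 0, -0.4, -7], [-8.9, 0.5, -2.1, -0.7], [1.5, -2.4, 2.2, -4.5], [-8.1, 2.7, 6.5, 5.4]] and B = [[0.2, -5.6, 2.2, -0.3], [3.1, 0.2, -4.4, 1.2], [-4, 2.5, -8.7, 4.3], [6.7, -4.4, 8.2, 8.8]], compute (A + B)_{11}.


Tensor addition is component-wise: (A + B)_{ij} = A_{ij} + B_{ij}.
A_{11} = -2.7
B_{11} = 0.2
(A + B)_{11} = -2.7 + 0.2 = -2.5

-2.5


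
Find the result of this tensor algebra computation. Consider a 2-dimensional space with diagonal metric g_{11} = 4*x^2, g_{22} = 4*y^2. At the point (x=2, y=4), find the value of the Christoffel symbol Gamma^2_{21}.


For a diagonal metric, Gamma^k_{ij} = (1/2) g^{kk} (dg_{ik}/dx_j + dg_{jk}/dx_i - dg_{ij}/dx_k).
The metric is diagonal, so g_{ab} = 0 for a != b.
At the given point: g_{11} = 16, g_{22} = 64
g^{22} = 1/64
dg_{22}/dx_1 = dg_{22}/dx_1 = 0
dg_{12}/dx_2 = 0 (off-diagonal)
dg_{21}/dx_2 = 0 (off-diagonal)
Numerator = 0 + 0 - 0 = 0
Gamma^2_{21} = 0 / (2 * 64) = 0

0


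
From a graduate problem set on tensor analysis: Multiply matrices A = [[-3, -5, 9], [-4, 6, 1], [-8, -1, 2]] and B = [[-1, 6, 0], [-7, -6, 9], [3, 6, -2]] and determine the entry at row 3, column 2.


(AB)_{ij} = sum_k A_{ik} B_{kj}.
For i=3, j=2:
A_{31} * B_{12} = -8 * 6 = -48
A_{32} * B_{22} = -1 * -6 = 6
A_{33} * B_{32} = 2 * 6 = 12
Sum = -48 + 6 + 12 = -30

-30


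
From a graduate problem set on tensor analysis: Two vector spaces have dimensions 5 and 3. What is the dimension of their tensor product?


The dimension of a tensor product is the product of dimensions.
dim(V) = 5, dim(W) = 3
dim(V (x) W) = 5 * 3 = 15

15


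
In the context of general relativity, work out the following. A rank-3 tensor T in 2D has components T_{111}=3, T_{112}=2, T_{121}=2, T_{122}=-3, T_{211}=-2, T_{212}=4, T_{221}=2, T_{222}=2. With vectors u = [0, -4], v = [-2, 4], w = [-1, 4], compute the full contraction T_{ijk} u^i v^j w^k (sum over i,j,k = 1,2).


S = sum over i,j,k of T_{ijk} u_i v_j w_k. Expanding all 8 terms:
T_{111}*u_1*v_1*w_1 = 3*0*-2*-1 = 0  (running total: 0)
T_{112}*u_1*v_1*w_2 = 2*0*-2*4 = 0  (running total: 0)
T_{121}*u_1*v_2*w_1 = 2*0*4*-1 = 0  (running total: 0)
T_{122}*u_1*v_2*w_2 = -3*0*4*4 = 0  (running total: 0)
T_{211}*u_2*v_1*w_1 = -2*-4*-2*-1 = 16  (running total: 16)
T_{212}*u_2*v_1*w_2 = 4*-4*-2*4 = 128  (running total: 144)
T_{221}*u_2*v_2*w_1 = 2*-4*4*-1 = 32  (running total: 176)
T_{222}*u_2*v_2*w_2 = 2*-4*4*4 = -128  (running total: 48)
S = 48

48


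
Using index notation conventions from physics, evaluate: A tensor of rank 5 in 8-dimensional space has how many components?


The number of components of a rank-r tensor in d dimensions is d^r.
Here d = 8 and r = 5.
8^5 = 32768

32768


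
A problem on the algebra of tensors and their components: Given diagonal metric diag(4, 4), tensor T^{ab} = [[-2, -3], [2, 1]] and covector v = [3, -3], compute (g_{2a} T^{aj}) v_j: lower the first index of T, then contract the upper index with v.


Step 1: lower the first index. For a diagonal metric, g_{ia} T^{aj} = g_{ii} T^{ij} (no sum on i).
g_{22} = 4
S_2{}^1 = 4 * T^{21} = 4 * 2 = 8
S_2{}^2 = 4 * T^{22} = 4 * 1 = 4
Step 2: contract S_2{}^j with v_j.
S_2{}^1 * v_1 = 8 * 3 = 24
S_2{}^2 * v_2 = 4 * -3 = -12
Result = 24 + -12 = 12

12


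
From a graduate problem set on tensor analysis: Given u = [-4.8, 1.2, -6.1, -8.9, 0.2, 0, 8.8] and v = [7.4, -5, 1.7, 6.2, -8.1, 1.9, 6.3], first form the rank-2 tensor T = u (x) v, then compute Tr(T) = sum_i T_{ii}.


The outer product gives T_{ij} = u_i v_j.
The trace (contraction) is Tr(T) = sum_i T_{ii} = sum_i u_i v_i.
Diagonal entries:
T_{11} = u_1 * v_1 = -4.8 * 7.4 = -35.52
T_{22} = u_2 * v_2 = 1.2 * -5 = -6
T_{33} = u_3 * v_3 = -6.1 * 1.7 = -10.37
T_{44} = u_4 * v_4 = -8.9 * 6.2 = -55.18
T_{55} = u_5 * v_5 = 0.2 * -8.1 = -1.62
T_{66} = u_6 * v_6 = 0 * 1.9 = 0
T_{77} = u_7 * v_7 = 8.8 * 6.3 = 55.44
Tr(T) = -35.52 + -6 + -10.37 + -55.18 + -1.62 + 0 + 55.44 = -53.25

-53.25


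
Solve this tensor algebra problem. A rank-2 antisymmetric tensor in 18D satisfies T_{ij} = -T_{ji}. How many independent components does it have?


An antisymmetric rank-2 tensor satisfies A_{ij} = -A_{ji}, so diagonal entries are zero.
The independent components are the upper-triangular entries: C(n, 2) = n(n-1)/2.
n = 18
C(18, 2) = 18 * 17 / 2 = 306 / 2 = 153

153


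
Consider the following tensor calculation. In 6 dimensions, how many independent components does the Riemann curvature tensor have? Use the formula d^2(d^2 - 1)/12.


The Riemann tensor in d dimensions has d^2(d^2 - 1)/12 independent components.
d = 6, so d^2 = 36
d^2 - 1 = 35
d^2(d^2 - 1) = 36 * 35 = 1260
Divide by 12: 1260 / 12 = 105

105


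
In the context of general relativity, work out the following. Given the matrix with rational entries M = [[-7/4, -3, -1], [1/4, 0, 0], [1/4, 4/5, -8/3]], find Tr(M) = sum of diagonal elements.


The trace is the sum of diagonal entries.
Diagonal: M[1,1] = -7/4, M[2,2] = 0, M[3,3] = -8/3
Tr(M) = -7/4 + 0 + -8/3
Computing step by step:
After adding M[1,1]: -7/4
After adding M[2,2]: -7/4
After adding M[3,3]: -53/12
Tr(M) = -53/12

-53/12


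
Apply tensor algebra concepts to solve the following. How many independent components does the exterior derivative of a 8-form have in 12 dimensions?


The exterior derivative of a p-form is a (p+1)-form.
Its number of independent components is C(n, p+1).
n = 12, p+1 = 9
C(12, 9) = 220

220


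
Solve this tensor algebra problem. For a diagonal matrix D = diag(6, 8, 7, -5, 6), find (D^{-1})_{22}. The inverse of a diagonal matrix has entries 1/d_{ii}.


For a diagonal matrix, the inverse has entries (D^{-1})_{ii} = 1/d_{ii}.
The diagonal entries are: d_{11} = 6, d_{22} = 8, d_{33} = 7, d_{44} = -5, d_{55} = 6
We need (D^{-1})_{22} = 1/d_{22} = 1/8 = 1/8

1/8


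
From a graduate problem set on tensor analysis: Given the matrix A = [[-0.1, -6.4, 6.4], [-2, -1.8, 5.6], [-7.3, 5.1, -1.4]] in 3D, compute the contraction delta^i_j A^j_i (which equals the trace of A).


The contraction (trace) of a rank-2 tensor is the sum of its diagonal elements.
Diagonal entries: A[1,1] = -0.1, A[2,2] = -1.8, A[3,3] = -1.4
Tr(A) = -0.1 + -1.8 + -1.4 = -3.3

-3.3


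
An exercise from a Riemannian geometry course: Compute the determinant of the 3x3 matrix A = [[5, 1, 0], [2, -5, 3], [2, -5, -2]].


Expanding along the first row, det(A) = a11*M_11 - a12*M_12 + a13*M_13, where M_1j is the (1,j) minor.
Minor M_11 = -5*-2 - 3*-5 = 25
Minor M_12 = 2*-2 - 3*2 = -10
Minor M_13 = 2*-5 - -5*2 = 0
det = 5*(25) - 1*(-10) + 0*(0)
    = 125 - -10 + 0
    = 135

135
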